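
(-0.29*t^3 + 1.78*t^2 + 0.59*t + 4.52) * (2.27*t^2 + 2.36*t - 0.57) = -0.6583*t^5 + 3.3562*t^4 + 5.7054*t^3 + 10.6382*t^2 + 10.3309*t - 2.5764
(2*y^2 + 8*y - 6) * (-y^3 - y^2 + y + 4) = -2*y^5 - 10*y^4 + 22*y^2 + 26*y - 24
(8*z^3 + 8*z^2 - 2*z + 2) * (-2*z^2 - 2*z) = -16*z^5 - 32*z^4 - 12*z^3 - 4*z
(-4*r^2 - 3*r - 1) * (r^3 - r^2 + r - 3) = -4*r^5 + r^4 - 2*r^3 + 10*r^2 + 8*r + 3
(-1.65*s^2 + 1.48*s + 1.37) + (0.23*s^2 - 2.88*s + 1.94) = -1.42*s^2 - 1.4*s + 3.31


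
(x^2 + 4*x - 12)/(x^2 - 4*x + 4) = (x + 6)/(x - 2)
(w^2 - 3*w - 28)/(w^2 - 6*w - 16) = (-w^2 + 3*w + 28)/(-w^2 + 6*w + 16)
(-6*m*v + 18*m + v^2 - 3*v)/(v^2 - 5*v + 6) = (-6*m + v)/(v - 2)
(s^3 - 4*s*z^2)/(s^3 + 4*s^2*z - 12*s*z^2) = (s + 2*z)/(s + 6*z)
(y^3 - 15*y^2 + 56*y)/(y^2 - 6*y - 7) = y*(y - 8)/(y + 1)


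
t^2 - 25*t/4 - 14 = (t - 8)*(t + 7/4)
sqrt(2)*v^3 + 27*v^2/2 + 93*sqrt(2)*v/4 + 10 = (v + 5*sqrt(2)/2)*(v + 4*sqrt(2))*(sqrt(2)*v + 1/2)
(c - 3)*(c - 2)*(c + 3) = c^3 - 2*c^2 - 9*c + 18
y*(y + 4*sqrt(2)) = y^2 + 4*sqrt(2)*y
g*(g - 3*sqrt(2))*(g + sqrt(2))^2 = g^4 - sqrt(2)*g^3 - 10*g^2 - 6*sqrt(2)*g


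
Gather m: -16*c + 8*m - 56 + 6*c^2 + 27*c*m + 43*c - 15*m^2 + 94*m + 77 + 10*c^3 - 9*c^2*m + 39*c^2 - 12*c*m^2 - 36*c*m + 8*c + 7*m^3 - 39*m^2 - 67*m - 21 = 10*c^3 + 45*c^2 + 35*c + 7*m^3 + m^2*(-12*c - 54) + m*(-9*c^2 - 9*c + 35)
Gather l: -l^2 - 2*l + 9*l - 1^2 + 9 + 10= -l^2 + 7*l + 18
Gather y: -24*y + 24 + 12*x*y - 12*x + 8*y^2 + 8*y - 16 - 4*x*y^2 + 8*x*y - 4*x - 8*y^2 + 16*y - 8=-4*x*y^2 + 20*x*y - 16*x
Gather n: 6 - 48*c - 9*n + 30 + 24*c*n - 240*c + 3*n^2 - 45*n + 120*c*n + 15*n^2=-288*c + 18*n^2 + n*(144*c - 54) + 36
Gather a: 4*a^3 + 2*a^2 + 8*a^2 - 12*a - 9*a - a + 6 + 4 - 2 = 4*a^3 + 10*a^2 - 22*a + 8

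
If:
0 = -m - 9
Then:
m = -9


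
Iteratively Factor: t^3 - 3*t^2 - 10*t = (t + 2)*(t^2 - 5*t) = t*(t + 2)*(t - 5)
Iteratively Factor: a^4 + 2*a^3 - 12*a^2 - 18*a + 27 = (a + 3)*(a^3 - a^2 - 9*a + 9) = (a + 3)^2*(a^2 - 4*a + 3) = (a - 1)*(a + 3)^2*(a - 3)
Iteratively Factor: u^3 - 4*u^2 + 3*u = (u)*(u^2 - 4*u + 3) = u*(u - 1)*(u - 3)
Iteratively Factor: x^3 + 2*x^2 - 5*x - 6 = (x + 1)*(x^2 + x - 6) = (x - 2)*(x + 1)*(x + 3)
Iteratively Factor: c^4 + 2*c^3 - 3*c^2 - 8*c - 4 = (c + 2)*(c^3 - 3*c - 2) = (c - 2)*(c + 2)*(c^2 + 2*c + 1) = (c - 2)*(c + 1)*(c + 2)*(c + 1)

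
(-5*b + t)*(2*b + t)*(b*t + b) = -10*b^3*t - 10*b^3 - 3*b^2*t^2 - 3*b^2*t + b*t^3 + b*t^2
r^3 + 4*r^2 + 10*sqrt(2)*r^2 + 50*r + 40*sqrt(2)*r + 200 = (r + 4)*(r + 5*sqrt(2))^2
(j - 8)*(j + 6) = j^2 - 2*j - 48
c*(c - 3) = c^2 - 3*c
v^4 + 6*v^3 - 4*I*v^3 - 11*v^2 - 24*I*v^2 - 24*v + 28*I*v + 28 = (v - 1)*(v + 7)*(v - 2*I)^2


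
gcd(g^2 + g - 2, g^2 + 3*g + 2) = g + 2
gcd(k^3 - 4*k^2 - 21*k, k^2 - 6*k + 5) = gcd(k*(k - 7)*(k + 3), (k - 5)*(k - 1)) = 1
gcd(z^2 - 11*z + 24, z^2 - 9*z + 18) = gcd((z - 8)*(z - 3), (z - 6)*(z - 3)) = z - 3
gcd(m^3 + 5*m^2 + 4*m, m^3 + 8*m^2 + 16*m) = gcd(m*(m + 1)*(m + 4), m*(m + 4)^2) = m^2 + 4*m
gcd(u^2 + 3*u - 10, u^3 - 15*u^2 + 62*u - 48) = 1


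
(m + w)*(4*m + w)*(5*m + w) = 20*m^3 + 29*m^2*w + 10*m*w^2 + w^3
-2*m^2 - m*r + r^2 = (-2*m + r)*(m + r)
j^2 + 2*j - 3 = (j - 1)*(j + 3)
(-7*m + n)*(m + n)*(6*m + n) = -42*m^3 - 43*m^2*n + n^3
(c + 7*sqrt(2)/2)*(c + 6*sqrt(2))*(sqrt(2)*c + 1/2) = sqrt(2)*c^3 + 39*c^2/2 + 187*sqrt(2)*c/4 + 21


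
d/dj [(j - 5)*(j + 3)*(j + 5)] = 3*j^2 + 6*j - 25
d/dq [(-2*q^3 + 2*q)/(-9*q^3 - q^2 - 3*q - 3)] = 2*(q^4 + 24*q^3 + 10*q^2 - 3)/(81*q^6 + 18*q^5 + 55*q^4 + 60*q^3 + 15*q^2 + 18*q + 9)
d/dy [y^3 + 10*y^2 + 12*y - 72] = 3*y^2 + 20*y + 12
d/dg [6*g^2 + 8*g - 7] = 12*g + 8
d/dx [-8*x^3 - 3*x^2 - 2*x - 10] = -24*x^2 - 6*x - 2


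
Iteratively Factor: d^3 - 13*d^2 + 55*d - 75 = (d - 3)*(d^2 - 10*d + 25) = (d - 5)*(d - 3)*(d - 5)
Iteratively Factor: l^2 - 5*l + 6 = (l - 3)*(l - 2)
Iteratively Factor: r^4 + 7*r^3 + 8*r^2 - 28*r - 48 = (r - 2)*(r^3 + 9*r^2 + 26*r + 24) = (r - 2)*(r + 4)*(r^2 + 5*r + 6) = (r - 2)*(r + 2)*(r + 4)*(r + 3)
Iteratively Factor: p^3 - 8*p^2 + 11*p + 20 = (p + 1)*(p^2 - 9*p + 20) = (p - 5)*(p + 1)*(p - 4)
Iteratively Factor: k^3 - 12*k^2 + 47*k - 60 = (k - 4)*(k^2 - 8*k + 15) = (k - 4)*(k - 3)*(k - 5)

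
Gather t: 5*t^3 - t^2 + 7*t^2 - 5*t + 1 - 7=5*t^3 + 6*t^2 - 5*t - 6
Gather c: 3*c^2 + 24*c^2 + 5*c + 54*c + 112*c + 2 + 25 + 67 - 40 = 27*c^2 + 171*c + 54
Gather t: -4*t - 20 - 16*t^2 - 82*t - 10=-16*t^2 - 86*t - 30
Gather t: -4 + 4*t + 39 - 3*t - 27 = t + 8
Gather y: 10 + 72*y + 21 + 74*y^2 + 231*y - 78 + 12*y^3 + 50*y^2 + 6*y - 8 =12*y^3 + 124*y^2 + 309*y - 55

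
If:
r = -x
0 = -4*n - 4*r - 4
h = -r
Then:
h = x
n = x - 1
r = -x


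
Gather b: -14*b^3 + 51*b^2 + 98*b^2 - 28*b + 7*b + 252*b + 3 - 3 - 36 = -14*b^3 + 149*b^2 + 231*b - 36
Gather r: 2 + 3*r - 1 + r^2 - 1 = r^2 + 3*r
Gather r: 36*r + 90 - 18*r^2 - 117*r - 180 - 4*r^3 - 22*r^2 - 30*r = -4*r^3 - 40*r^2 - 111*r - 90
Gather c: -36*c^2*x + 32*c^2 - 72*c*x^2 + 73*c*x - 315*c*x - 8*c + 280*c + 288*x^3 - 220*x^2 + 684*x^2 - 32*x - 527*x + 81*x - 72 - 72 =c^2*(32 - 36*x) + c*(-72*x^2 - 242*x + 272) + 288*x^3 + 464*x^2 - 478*x - 144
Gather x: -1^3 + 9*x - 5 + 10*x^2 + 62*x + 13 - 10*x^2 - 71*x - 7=0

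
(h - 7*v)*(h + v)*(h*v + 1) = h^3*v - 6*h^2*v^2 + h^2 - 7*h*v^3 - 6*h*v - 7*v^2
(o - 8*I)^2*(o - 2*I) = o^3 - 18*I*o^2 - 96*o + 128*I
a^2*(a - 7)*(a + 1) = a^4 - 6*a^3 - 7*a^2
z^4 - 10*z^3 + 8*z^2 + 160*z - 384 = (z - 6)*(z - 4)^2*(z + 4)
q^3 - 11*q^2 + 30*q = q*(q - 6)*(q - 5)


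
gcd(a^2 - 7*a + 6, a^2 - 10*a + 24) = a - 6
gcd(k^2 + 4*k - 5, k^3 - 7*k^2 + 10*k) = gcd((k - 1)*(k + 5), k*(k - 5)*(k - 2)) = 1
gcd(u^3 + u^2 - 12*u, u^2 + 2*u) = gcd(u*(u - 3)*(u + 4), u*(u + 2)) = u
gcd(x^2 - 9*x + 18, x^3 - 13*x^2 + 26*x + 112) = 1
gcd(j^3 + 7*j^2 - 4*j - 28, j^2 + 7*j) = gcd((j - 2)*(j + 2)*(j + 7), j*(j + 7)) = j + 7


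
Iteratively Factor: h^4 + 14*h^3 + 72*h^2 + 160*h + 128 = (h + 4)*(h^3 + 10*h^2 + 32*h + 32) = (h + 2)*(h + 4)*(h^2 + 8*h + 16) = (h + 2)*(h + 4)^2*(h + 4)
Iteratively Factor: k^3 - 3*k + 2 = (k + 2)*(k^2 - 2*k + 1) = (k - 1)*(k + 2)*(k - 1)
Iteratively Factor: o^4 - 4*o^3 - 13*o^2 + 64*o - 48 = (o - 3)*(o^3 - o^2 - 16*o + 16) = (o - 4)*(o - 3)*(o^2 + 3*o - 4) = (o - 4)*(o - 3)*(o + 4)*(o - 1)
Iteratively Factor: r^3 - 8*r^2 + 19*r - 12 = (r - 1)*(r^2 - 7*r + 12) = (r - 3)*(r - 1)*(r - 4)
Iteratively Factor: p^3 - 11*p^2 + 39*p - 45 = (p - 3)*(p^2 - 8*p + 15) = (p - 3)^2*(p - 5)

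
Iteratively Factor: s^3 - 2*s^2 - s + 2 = (s - 2)*(s^2 - 1) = (s - 2)*(s + 1)*(s - 1)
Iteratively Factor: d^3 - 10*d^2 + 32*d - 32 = (d - 4)*(d^2 - 6*d + 8) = (d - 4)*(d - 2)*(d - 4)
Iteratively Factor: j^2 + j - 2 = (j + 2)*(j - 1)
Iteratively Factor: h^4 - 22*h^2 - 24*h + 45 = (h - 5)*(h^3 + 5*h^2 + 3*h - 9) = (h - 5)*(h - 1)*(h^2 + 6*h + 9) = (h - 5)*(h - 1)*(h + 3)*(h + 3)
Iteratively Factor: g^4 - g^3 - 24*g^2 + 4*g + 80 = (g + 4)*(g^3 - 5*g^2 - 4*g + 20) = (g - 5)*(g + 4)*(g^2 - 4) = (g - 5)*(g + 2)*(g + 4)*(g - 2)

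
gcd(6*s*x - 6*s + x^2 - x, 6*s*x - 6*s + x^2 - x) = 6*s*x - 6*s + x^2 - x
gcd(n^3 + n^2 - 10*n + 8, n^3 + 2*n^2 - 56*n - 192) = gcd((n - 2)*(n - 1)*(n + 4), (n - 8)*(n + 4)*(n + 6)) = n + 4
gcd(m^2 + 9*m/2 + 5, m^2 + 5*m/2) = m + 5/2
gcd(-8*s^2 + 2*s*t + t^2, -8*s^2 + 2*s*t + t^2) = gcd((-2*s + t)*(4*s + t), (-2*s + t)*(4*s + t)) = 8*s^2 - 2*s*t - t^2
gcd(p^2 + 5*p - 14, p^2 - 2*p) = p - 2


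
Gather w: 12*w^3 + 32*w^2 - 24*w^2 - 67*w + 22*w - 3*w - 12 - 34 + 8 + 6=12*w^3 + 8*w^2 - 48*w - 32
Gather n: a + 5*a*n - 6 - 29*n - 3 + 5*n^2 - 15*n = a + 5*n^2 + n*(5*a - 44) - 9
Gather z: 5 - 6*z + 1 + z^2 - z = z^2 - 7*z + 6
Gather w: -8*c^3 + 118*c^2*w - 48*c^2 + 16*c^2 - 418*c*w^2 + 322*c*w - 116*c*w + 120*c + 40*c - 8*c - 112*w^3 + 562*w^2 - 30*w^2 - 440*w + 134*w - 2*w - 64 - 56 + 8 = -8*c^3 - 32*c^2 + 152*c - 112*w^3 + w^2*(532 - 418*c) + w*(118*c^2 + 206*c - 308) - 112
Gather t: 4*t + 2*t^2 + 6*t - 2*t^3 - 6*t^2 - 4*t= -2*t^3 - 4*t^2 + 6*t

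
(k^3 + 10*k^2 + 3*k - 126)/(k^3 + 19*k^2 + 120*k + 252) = (k - 3)/(k + 6)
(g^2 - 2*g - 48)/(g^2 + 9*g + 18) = (g - 8)/(g + 3)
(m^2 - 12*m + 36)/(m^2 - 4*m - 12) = (m - 6)/(m + 2)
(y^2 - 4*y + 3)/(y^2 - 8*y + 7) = (y - 3)/(y - 7)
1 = 1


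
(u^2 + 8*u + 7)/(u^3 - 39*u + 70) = (u + 1)/(u^2 - 7*u + 10)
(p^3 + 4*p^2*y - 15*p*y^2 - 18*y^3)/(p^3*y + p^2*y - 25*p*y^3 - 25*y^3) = (p^3 + 4*p^2*y - 15*p*y^2 - 18*y^3)/(y*(p^3 + p^2 - 25*p*y^2 - 25*y^2))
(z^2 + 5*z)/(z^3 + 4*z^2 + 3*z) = (z + 5)/(z^2 + 4*z + 3)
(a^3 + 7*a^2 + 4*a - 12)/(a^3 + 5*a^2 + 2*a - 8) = (a + 6)/(a + 4)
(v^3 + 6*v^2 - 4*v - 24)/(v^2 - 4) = v + 6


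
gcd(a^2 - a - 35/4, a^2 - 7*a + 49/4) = a - 7/2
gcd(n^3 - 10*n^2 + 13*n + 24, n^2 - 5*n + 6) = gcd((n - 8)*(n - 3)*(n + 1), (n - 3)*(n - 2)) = n - 3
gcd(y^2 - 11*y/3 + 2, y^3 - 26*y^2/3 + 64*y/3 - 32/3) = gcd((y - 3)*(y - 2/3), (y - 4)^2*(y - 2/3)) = y - 2/3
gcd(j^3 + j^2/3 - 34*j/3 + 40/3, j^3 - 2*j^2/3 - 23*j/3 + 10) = j^2 - 11*j/3 + 10/3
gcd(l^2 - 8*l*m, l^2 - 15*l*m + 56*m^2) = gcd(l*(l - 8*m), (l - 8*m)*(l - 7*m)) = l - 8*m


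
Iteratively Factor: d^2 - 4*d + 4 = (d - 2)*(d - 2)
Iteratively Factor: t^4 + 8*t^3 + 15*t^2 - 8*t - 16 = (t + 1)*(t^3 + 7*t^2 + 8*t - 16) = (t + 1)*(t + 4)*(t^2 + 3*t - 4) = (t + 1)*(t + 4)^2*(t - 1)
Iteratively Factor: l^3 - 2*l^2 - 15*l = (l - 5)*(l^2 + 3*l) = l*(l - 5)*(l + 3)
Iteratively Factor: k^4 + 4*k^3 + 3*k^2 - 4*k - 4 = (k + 2)*(k^3 + 2*k^2 - k - 2) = (k + 1)*(k + 2)*(k^2 + k - 2) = (k + 1)*(k + 2)^2*(k - 1)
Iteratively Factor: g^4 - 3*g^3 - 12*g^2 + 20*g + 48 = (g + 2)*(g^3 - 5*g^2 - 2*g + 24) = (g - 3)*(g + 2)*(g^2 - 2*g - 8) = (g - 4)*(g - 3)*(g + 2)*(g + 2)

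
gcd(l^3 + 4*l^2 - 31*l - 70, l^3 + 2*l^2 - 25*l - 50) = l^2 - 3*l - 10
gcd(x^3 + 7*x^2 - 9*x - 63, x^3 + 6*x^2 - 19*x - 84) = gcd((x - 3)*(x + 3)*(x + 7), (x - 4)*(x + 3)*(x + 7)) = x^2 + 10*x + 21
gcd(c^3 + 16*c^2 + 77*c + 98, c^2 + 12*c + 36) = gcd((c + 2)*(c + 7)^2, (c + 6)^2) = 1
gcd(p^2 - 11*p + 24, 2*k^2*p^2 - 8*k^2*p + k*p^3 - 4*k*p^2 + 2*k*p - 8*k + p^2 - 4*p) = 1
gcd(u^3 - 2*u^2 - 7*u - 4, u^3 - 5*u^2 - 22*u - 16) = u + 1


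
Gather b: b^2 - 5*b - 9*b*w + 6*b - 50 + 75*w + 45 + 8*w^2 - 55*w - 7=b^2 + b*(1 - 9*w) + 8*w^2 + 20*w - 12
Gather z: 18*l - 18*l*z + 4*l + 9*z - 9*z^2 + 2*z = 22*l - 9*z^2 + z*(11 - 18*l)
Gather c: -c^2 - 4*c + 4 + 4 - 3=-c^2 - 4*c + 5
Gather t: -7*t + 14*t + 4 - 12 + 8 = 7*t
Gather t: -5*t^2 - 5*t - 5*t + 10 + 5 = -5*t^2 - 10*t + 15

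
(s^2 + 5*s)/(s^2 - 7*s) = (s + 5)/(s - 7)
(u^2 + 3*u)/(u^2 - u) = (u + 3)/(u - 1)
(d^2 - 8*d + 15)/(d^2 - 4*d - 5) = (d - 3)/(d + 1)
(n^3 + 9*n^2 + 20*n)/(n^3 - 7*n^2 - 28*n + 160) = n*(n + 4)/(n^2 - 12*n + 32)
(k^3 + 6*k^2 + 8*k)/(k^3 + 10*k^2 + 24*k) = (k + 2)/(k + 6)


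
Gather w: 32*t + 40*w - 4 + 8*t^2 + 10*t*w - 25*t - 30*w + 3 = 8*t^2 + 7*t + w*(10*t + 10) - 1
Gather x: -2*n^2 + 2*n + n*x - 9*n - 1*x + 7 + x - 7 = -2*n^2 + n*x - 7*n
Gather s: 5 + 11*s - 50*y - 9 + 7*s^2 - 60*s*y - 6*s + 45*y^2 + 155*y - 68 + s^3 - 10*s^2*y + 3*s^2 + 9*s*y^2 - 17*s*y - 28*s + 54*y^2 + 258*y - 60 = s^3 + s^2*(10 - 10*y) + s*(9*y^2 - 77*y - 23) + 99*y^2 + 363*y - 132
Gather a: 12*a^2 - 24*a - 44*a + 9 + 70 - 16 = 12*a^2 - 68*a + 63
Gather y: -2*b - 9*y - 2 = -2*b - 9*y - 2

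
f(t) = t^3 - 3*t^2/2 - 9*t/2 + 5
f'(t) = 3*t^2 - 3*t - 9/2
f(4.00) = 27.00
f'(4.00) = 31.50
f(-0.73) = 7.10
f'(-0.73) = -0.71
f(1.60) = -1.94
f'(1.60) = -1.62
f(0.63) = 1.82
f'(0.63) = -5.20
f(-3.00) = -22.00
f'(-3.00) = 31.50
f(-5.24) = -156.48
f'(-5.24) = 93.59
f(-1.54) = 4.72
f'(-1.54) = 7.23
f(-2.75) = -14.77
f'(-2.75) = 26.44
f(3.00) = 5.00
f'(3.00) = 13.50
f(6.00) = 140.00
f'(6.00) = 85.50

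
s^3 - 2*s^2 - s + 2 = (s - 2)*(s - 1)*(s + 1)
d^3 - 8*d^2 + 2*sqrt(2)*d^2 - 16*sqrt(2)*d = d*(d - 8)*(d + 2*sqrt(2))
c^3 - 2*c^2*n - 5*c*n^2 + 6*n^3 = (c - 3*n)*(c - n)*(c + 2*n)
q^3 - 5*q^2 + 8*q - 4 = (q - 2)^2*(q - 1)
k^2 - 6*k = k*(k - 6)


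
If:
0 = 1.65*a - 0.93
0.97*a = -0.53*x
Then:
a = 0.56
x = -1.03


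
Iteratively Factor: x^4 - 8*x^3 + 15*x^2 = (x - 3)*(x^3 - 5*x^2) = x*(x - 3)*(x^2 - 5*x) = x^2*(x - 3)*(x - 5)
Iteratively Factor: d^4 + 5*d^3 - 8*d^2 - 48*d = (d - 3)*(d^3 + 8*d^2 + 16*d) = (d - 3)*(d + 4)*(d^2 + 4*d) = (d - 3)*(d + 4)^2*(d)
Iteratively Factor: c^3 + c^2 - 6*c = (c - 2)*(c^2 + 3*c) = (c - 2)*(c + 3)*(c)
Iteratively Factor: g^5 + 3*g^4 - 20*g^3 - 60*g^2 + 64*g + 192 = (g - 2)*(g^4 + 5*g^3 - 10*g^2 - 80*g - 96) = (g - 2)*(g + 3)*(g^3 + 2*g^2 - 16*g - 32) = (g - 2)*(g + 3)*(g + 4)*(g^2 - 2*g - 8) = (g - 2)*(g + 2)*(g + 3)*(g + 4)*(g - 4)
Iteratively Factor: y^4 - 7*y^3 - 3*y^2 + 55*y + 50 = (y - 5)*(y^3 - 2*y^2 - 13*y - 10) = (y - 5)*(y + 2)*(y^2 - 4*y - 5) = (y - 5)*(y + 1)*(y + 2)*(y - 5)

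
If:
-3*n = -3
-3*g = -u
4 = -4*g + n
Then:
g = -3/4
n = 1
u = -9/4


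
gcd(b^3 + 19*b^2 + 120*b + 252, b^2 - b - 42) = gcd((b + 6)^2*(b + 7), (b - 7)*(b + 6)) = b + 6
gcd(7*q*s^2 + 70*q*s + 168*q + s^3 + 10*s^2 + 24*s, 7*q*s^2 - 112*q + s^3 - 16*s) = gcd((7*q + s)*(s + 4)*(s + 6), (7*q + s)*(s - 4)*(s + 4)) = 7*q*s + 28*q + s^2 + 4*s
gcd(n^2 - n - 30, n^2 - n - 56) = 1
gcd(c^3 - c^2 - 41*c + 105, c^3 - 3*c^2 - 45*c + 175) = c^2 + 2*c - 35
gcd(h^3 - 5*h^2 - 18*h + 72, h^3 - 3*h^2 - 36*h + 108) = h^2 - 9*h + 18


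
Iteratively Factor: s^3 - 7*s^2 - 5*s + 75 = (s + 3)*(s^2 - 10*s + 25) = (s - 5)*(s + 3)*(s - 5)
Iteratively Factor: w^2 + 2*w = (w)*(w + 2)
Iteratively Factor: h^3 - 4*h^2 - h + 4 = (h + 1)*(h^2 - 5*h + 4) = (h - 1)*(h + 1)*(h - 4)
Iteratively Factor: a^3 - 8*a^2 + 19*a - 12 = (a - 1)*(a^2 - 7*a + 12) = (a - 4)*(a - 1)*(a - 3)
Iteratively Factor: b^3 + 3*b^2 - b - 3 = (b + 3)*(b^2 - 1) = (b + 1)*(b + 3)*(b - 1)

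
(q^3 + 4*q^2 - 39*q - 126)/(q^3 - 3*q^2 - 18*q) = (q + 7)/q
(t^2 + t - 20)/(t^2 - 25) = (t - 4)/(t - 5)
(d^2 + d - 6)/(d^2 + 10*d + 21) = (d - 2)/(d + 7)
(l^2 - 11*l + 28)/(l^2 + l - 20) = (l - 7)/(l + 5)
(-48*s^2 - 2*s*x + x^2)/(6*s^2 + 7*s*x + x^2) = (-8*s + x)/(s + x)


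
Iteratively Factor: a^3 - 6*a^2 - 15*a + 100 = (a + 4)*(a^2 - 10*a + 25) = (a - 5)*(a + 4)*(a - 5)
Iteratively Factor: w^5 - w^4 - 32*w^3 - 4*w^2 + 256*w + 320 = (w - 5)*(w^4 + 4*w^3 - 12*w^2 - 64*w - 64) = (w - 5)*(w - 4)*(w^3 + 8*w^2 + 20*w + 16) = (w - 5)*(w - 4)*(w + 2)*(w^2 + 6*w + 8) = (w - 5)*(w - 4)*(w + 2)*(w + 4)*(w + 2)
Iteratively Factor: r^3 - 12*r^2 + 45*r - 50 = (r - 5)*(r^2 - 7*r + 10) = (r - 5)^2*(r - 2)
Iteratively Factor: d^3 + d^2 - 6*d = (d + 3)*(d^2 - 2*d) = d*(d + 3)*(d - 2)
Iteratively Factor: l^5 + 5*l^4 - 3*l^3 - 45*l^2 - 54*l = (l + 3)*(l^4 + 2*l^3 - 9*l^2 - 18*l) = (l + 2)*(l + 3)*(l^3 - 9*l) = (l + 2)*(l + 3)^2*(l^2 - 3*l) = (l - 3)*(l + 2)*(l + 3)^2*(l)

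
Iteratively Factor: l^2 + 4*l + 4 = (l + 2)*(l + 2)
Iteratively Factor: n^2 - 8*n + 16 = (n - 4)*(n - 4)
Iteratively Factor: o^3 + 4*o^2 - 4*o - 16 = (o - 2)*(o^2 + 6*o + 8) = (o - 2)*(o + 2)*(o + 4)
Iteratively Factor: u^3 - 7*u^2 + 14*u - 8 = (u - 4)*(u^2 - 3*u + 2) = (u - 4)*(u - 1)*(u - 2)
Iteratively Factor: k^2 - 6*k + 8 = (k - 4)*(k - 2)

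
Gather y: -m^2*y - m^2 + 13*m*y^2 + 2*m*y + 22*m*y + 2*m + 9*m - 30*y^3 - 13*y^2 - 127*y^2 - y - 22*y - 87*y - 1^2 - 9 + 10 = -m^2 + 11*m - 30*y^3 + y^2*(13*m - 140) + y*(-m^2 + 24*m - 110)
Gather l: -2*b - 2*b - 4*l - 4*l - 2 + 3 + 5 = -4*b - 8*l + 6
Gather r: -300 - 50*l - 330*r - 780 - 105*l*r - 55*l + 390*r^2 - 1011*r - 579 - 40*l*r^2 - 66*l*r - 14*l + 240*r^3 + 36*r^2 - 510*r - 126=-119*l + 240*r^3 + r^2*(426 - 40*l) + r*(-171*l - 1851) - 1785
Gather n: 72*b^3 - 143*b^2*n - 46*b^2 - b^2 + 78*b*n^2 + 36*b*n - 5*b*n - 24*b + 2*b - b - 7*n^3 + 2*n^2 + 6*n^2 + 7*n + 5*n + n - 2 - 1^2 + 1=72*b^3 - 47*b^2 - 23*b - 7*n^3 + n^2*(78*b + 8) + n*(-143*b^2 + 31*b + 13) - 2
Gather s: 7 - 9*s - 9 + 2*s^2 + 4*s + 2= 2*s^2 - 5*s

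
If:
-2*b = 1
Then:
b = -1/2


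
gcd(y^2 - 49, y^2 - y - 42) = y - 7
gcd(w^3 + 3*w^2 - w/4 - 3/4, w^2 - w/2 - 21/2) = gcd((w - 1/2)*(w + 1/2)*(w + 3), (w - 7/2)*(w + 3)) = w + 3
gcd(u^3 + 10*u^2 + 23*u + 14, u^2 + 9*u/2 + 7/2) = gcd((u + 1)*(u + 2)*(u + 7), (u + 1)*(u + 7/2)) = u + 1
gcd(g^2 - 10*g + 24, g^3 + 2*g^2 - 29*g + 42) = 1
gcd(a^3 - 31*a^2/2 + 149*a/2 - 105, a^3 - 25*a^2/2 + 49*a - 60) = a^2 - 17*a/2 + 15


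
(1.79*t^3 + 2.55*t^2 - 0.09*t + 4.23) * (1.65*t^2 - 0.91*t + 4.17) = 2.9535*t^5 + 2.5786*t^4 + 4.9953*t^3 + 17.6949*t^2 - 4.2246*t + 17.6391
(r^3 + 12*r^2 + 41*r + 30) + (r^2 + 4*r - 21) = r^3 + 13*r^2 + 45*r + 9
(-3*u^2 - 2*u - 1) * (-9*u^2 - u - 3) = 27*u^4 + 21*u^3 + 20*u^2 + 7*u + 3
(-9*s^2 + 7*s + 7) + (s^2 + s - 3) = -8*s^2 + 8*s + 4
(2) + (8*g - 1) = 8*g + 1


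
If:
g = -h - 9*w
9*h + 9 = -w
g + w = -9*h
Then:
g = 9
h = -9/10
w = -9/10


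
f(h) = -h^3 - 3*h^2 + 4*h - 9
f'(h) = -3*h^2 - 6*h + 4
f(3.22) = -60.61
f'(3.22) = -46.43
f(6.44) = -374.75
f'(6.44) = -159.06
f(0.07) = -8.74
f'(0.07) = 3.57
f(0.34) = -8.03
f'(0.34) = 1.61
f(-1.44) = -17.99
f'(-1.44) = 6.42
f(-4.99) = 20.59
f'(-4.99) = -40.76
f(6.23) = -342.32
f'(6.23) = -149.82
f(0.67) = -7.97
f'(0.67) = -1.37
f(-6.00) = 75.00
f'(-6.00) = -68.00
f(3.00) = -51.00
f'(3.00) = -41.00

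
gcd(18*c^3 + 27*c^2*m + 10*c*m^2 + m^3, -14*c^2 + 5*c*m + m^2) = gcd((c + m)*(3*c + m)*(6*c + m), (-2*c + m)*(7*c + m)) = 1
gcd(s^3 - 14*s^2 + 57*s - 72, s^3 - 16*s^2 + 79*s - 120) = s^2 - 11*s + 24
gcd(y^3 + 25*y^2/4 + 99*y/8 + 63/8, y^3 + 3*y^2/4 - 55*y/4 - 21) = y^2 + 19*y/4 + 21/4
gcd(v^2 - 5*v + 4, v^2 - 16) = v - 4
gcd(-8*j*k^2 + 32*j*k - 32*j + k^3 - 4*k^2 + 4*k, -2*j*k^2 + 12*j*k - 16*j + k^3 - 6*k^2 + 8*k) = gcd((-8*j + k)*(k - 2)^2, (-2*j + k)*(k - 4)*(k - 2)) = k - 2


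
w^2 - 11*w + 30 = (w - 6)*(w - 5)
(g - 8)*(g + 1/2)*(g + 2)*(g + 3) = g^4 - 5*g^3/2 - 71*g^2/2 - 65*g - 24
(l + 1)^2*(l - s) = l^3 - l^2*s + 2*l^2 - 2*l*s + l - s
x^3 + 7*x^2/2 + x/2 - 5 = (x - 1)*(x + 2)*(x + 5/2)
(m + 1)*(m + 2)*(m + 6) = m^3 + 9*m^2 + 20*m + 12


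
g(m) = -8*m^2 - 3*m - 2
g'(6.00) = -99.00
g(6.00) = -308.00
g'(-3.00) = 45.00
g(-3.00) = -65.00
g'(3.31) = -55.96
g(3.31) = -99.58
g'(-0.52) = 5.32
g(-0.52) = -2.60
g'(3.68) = -61.88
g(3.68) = -121.38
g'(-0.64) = 7.24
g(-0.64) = -3.36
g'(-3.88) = 59.08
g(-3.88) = -110.80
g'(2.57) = -44.12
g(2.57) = -62.55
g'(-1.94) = 28.04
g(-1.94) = -26.29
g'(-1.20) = 16.20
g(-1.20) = -9.92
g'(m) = -16*m - 3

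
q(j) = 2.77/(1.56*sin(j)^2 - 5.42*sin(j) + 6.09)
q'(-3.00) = -0.34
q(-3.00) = 0.40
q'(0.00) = 0.40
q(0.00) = 0.45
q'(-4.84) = 0.16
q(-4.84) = 1.23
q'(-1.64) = -0.01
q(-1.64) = 0.21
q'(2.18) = -0.62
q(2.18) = 1.03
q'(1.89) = -0.39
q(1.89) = 1.18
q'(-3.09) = -0.38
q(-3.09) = 0.43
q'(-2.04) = -0.07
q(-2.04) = 0.23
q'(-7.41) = 0.07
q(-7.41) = 0.23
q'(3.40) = -0.29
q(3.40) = 0.37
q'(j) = 2.77*(-3.12*sin(j)*cos(j) + 5.42*cos(j))/(1.56*sin(j)^2 - 5.42*sin(j) + 6.09)^2 = (15.0134 - 8.6424*sin(j))*cos(j)/(1.56*sin(j)^2 - 5.42*sin(j) + 6.09)^2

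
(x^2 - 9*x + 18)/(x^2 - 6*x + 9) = (x - 6)/(x - 3)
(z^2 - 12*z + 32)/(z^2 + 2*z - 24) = (z - 8)/(z + 6)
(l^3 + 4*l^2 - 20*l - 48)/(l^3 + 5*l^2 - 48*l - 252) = (l^2 - 2*l - 8)/(l^2 - l - 42)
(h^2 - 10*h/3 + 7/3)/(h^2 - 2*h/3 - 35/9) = 3*(h - 1)/(3*h + 5)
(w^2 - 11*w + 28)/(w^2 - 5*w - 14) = (w - 4)/(w + 2)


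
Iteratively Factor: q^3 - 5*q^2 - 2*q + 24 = (q + 2)*(q^2 - 7*q + 12) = (q - 4)*(q + 2)*(q - 3)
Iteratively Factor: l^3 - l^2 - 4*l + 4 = (l - 2)*(l^2 + l - 2) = (l - 2)*(l + 2)*(l - 1)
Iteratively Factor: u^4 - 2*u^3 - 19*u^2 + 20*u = (u - 5)*(u^3 + 3*u^2 - 4*u) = (u - 5)*(u - 1)*(u^2 + 4*u) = (u - 5)*(u - 1)*(u + 4)*(u)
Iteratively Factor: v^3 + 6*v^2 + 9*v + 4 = (v + 4)*(v^2 + 2*v + 1) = (v + 1)*(v + 4)*(v + 1)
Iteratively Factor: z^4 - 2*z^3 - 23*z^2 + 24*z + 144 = (z - 4)*(z^3 + 2*z^2 - 15*z - 36) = (z - 4)*(z + 3)*(z^2 - z - 12) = (z - 4)*(z + 3)^2*(z - 4)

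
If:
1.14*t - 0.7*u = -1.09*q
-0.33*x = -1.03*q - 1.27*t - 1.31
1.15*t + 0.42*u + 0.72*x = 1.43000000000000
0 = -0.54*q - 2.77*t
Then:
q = -0.71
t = 0.14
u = -0.88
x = 2.28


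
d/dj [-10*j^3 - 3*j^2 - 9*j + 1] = -30*j^2 - 6*j - 9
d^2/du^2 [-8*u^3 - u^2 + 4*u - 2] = -48*u - 2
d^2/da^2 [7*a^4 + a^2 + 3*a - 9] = 84*a^2 + 2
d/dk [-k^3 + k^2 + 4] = k*(2 - 3*k)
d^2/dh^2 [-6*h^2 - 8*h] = -12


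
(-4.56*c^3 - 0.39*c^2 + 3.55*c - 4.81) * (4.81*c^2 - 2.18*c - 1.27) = -21.9336*c^5 + 8.0649*c^4 + 23.7169*c^3 - 30.3798*c^2 + 5.9773*c + 6.1087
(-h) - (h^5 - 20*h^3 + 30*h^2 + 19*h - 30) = -h^5 + 20*h^3 - 30*h^2 - 20*h + 30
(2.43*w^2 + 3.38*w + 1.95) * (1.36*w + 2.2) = 3.3048*w^3 + 9.9428*w^2 + 10.088*w + 4.29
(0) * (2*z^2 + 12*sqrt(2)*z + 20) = 0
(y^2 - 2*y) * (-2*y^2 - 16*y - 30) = -2*y^4 - 12*y^3 + 2*y^2 + 60*y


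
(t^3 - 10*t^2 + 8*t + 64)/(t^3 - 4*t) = (t^2 - 12*t + 32)/(t*(t - 2))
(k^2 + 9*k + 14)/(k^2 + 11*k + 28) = (k + 2)/(k + 4)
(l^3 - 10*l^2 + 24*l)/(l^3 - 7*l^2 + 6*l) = (l - 4)/(l - 1)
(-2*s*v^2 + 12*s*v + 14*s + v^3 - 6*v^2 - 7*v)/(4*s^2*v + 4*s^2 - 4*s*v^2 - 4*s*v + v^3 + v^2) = (7 - v)/(2*s - v)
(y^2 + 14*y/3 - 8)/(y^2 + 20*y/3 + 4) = (3*y - 4)/(3*y + 2)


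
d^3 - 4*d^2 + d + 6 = (d - 3)*(d - 2)*(d + 1)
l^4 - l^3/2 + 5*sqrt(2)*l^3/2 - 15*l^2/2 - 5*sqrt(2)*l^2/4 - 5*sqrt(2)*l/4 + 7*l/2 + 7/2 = (l - 1)*(l + 1/2)*(l - sqrt(2))*(l + 7*sqrt(2)/2)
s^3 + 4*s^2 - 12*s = s*(s - 2)*(s + 6)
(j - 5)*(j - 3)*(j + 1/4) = j^3 - 31*j^2/4 + 13*j + 15/4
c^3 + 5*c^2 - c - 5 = (c - 1)*(c + 1)*(c + 5)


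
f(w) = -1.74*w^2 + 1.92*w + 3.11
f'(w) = 1.92 - 3.48*w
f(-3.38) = -23.26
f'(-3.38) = 13.68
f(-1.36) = -2.72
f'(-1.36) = 6.65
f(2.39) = -2.24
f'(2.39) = -6.40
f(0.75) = 3.57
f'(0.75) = -0.69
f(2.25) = -1.38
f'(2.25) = -5.91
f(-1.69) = -5.10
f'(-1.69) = 7.80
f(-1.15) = -1.40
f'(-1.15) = 5.92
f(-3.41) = -23.67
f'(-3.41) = 13.79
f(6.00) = -48.01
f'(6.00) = -18.96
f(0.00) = 3.11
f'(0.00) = 1.92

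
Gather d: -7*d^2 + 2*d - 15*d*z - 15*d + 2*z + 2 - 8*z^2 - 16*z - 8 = -7*d^2 + d*(-15*z - 13) - 8*z^2 - 14*z - 6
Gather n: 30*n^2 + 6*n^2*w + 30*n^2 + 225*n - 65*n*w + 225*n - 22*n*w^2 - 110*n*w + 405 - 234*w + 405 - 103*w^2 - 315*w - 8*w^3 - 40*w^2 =n^2*(6*w + 60) + n*(-22*w^2 - 175*w + 450) - 8*w^3 - 143*w^2 - 549*w + 810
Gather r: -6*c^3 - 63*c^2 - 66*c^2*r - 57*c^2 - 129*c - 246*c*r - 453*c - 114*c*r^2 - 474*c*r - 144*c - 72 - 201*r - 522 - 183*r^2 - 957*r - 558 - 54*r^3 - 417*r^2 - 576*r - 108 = -6*c^3 - 120*c^2 - 726*c - 54*r^3 + r^2*(-114*c - 600) + r*(-66*c^2 - 720*c - 1734) - 1260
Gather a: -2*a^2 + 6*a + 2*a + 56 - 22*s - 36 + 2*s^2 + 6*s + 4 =-2*a^2 + 8*a + 2*s^2 - 16*s + 24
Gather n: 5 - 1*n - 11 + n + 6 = 0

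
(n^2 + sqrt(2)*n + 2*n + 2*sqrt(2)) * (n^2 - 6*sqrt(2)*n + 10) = n^4 - 5*sqrt(2)*n^3 + 2*n^3 - 10*sqrt(2)*n^2 - 2*n^2 - 4*n + 10*sqrt(2)*n + 20*sqrt(2)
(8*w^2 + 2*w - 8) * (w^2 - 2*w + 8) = 8*w^4 - 14*w^3 + 52*w^2 + 32*w - 64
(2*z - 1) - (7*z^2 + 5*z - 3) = -7*z^2 - 3*z + 2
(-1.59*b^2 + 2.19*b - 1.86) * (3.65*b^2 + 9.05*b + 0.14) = -5.8035*b^4 - 6.396*b^3 + 12.8079*b^2 - 16.5264*b - 0.2604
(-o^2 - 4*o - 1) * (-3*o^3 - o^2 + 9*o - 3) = 3*o^5 + 13*o^4 - 2*o^3 - 32*o^2 + 3*o + 3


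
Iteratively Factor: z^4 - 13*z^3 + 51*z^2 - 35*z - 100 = (z - 4)*(z^3 - 9*z^2 + 15*z + 25) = (z - 5)*(z - 4)*(z^2 - 4*z - 5) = (z - 5)^2*(z - 4)*(z + 1)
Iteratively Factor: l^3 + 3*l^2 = (l + 3)*(l^2) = l*(l + 3)*(l)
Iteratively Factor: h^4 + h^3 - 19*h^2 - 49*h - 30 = (h + 1)*(h^3 - 19*h - 30) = (h + 1)*(h + 2)*(h^2 - 2*h - 15) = (h + 1)*(h + 2)*(h + 3)*(h - 5)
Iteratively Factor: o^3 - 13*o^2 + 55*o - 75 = (o - 5)*(o^2 - 8*o + 15) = (o - 5)*(o - 3)*(o - 5)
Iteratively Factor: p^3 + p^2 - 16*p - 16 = (p + 4)*(p^2 - 3*p - 4) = (p - 4)*(p + 4)*(p + 1)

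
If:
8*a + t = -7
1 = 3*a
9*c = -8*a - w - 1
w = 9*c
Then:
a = 1/3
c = -11/54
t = -29/3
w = -11/6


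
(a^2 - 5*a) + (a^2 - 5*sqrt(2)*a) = 2*a^2 - 5*sqrt(2)*a - 5*a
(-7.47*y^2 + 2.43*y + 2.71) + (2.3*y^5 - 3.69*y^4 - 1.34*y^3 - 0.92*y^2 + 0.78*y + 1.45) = 2.3*y^5 - 3.69*y^4 - 1.34*y^3 - 8.39*y^2 + 3.21*y + 4.16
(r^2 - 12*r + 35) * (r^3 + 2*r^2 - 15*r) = r^5 - 10*r^4 - 4*r^3 + 250*r^2 - 525*r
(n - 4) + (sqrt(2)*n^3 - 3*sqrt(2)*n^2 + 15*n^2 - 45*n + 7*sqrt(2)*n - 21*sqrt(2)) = sqrt(2)*n^3 - 3*sqrt(2)*n^2 + 15*n^2 - 44*n + 7*sqrt(2)*n - 21*sqrt(2) - 4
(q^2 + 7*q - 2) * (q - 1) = q^3 + 6*q^2 - 9*q + 2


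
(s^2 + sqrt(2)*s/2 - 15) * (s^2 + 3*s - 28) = s^4 + sqrt(2)*s^3/2 + 3*s^3 - 43*s^2 + 3*sqrt(2)*s^2/2 - 45*s - 14*sqrt(2)*s + 420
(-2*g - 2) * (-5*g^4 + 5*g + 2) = 10*g^5 + 10*g^4 - 10*g^2 - 14*g - 4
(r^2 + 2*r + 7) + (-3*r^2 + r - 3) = -2*r^2 + 3*r + 4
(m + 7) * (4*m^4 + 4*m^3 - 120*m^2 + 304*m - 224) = 4*m^5 + 32*m^4 - 92*m^3 - 536*m^2 + 1904*m - 1568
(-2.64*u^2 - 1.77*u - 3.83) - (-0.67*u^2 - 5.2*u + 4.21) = -1.97*u^2 + 3.43*u - 8.04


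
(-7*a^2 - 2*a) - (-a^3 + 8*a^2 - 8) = a^3 - 15*a^2 - 2*a + 8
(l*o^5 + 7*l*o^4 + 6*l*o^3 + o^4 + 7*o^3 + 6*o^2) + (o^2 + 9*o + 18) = l*o^5 + 7*l*o^4 + 6*l*o^3 + o^4 + 7*o^3 + 7*o^2 + 9*o + 18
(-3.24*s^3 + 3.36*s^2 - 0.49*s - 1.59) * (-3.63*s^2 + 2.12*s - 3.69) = 11.7612*s^5 - 19.0656*s^4 + 20.8575*s^3 - 7.6655*s^2 - 1.5627*s + 5.8671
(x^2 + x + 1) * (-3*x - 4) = -3*x^3 - 7*x^2 - 7*x - 4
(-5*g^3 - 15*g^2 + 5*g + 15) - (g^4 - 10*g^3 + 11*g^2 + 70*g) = -g^4 + 5*g^3 - 26*g^2 - 65*g + 15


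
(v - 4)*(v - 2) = v^2 - 6*v + 8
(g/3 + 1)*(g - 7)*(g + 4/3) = g^3/3 - 8*g^2/9 - 79*g/9 - 28/3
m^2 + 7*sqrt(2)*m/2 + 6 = (m + 3*sqrt(2)/2)*(m + 2*sqrt(2))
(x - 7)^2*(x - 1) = x^3 - 15*x^2 + 63*x - 49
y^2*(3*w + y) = 3*w*y^2 + y^3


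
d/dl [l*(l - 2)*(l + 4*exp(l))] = 4*l^2*exp(l) + 3*l^2 - 4*l - 8*exp(l)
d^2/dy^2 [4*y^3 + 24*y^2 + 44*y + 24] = 24*y + 48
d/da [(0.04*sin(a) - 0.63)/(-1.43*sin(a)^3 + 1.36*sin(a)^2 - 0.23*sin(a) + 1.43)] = (0.1144*sin(a)^3 - 2.7571*sin(a)^2 + 1.7136*sin(a) - 0.0877)*cos(a)/(2.0449*sin(a)^6 - 3.8896*sin(a)^5 + 2.5074*sin(a)^4 - 4.7154*sin(a)^3 + 3.9425*sin(a)^2 - 0.6578*sin(a) + 2.0449)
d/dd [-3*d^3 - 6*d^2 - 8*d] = -9*d^2 - 12*d - 8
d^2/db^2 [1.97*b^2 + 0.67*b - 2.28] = 3.94000000000000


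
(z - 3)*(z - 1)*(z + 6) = z^3 + 2*z^2 - 21*z + 18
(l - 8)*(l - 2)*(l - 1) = l^3 - 11*l^2 + 26*l - 16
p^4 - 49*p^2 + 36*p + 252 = (p - 6)*(p - 3)*(p + 2)*(p + 7)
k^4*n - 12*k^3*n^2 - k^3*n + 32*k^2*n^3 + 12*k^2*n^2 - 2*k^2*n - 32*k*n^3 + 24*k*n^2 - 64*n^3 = (k - 2)*(k - 8*n)*(k - 4*n)*(k*n + n)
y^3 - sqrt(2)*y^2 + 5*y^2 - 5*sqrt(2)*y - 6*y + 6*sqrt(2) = (y - 1)*(y + 6)*(y - sqrt(2))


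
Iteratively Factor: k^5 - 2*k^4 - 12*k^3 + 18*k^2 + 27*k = (k)*(k^4 - 2*k^3 - 12*k^2 + 18*k + 27) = k*(k + 3)*(k^3 - 5*k^2 + 3*k + 9) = k*(k - 3)*(k + 3)*(k^2 - 2*k - 3) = k*(k - 3)*(k + 1)*(k + 3)*(k - 3)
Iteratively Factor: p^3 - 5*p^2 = (p)*(p^2 - 5*p) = p*(p - 5)*(p)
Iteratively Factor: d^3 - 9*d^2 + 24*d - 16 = (d - 1)*(d^2 - 8*d + 16) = (d - 4)*(d - 1)*(d - 4)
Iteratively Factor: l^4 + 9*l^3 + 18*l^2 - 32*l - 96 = (l + 3)*(l^3 + 6*l^2 - 32) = (l + 3)*(l + 4)*(l^2 + 2*l - 8) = (l + 3)*(l + 4)^2*(l - 2)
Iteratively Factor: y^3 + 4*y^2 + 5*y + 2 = (y + 2)*(y^2 + 2*y + 1) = (y + 1)*(y + 2)*(y + 1)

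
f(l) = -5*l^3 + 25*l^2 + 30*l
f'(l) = -15*l^2 + 50*l + 30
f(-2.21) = 109.77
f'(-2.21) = -153.76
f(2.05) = 123.49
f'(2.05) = 69.46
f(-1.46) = 25.05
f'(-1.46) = -74.97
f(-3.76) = 506.43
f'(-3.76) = -370.06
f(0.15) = 5.05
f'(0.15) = 37.16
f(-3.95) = 579.71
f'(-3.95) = -401.54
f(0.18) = 6.18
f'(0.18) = 38.51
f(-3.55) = 432.26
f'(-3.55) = -336.54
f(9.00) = -1350.00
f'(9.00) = -735.00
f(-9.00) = 5400.00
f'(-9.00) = -1635.00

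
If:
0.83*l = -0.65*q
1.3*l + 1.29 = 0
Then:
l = -0.99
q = 1.27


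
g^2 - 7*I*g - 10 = (g - 5*I)*(g - 2*I)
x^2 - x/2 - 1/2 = (x - 1)*(x + 1/2)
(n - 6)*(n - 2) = n^2 - 8*n + 12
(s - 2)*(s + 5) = s^2 + 3*s - 10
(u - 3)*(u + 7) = u^2 + 4*u - 21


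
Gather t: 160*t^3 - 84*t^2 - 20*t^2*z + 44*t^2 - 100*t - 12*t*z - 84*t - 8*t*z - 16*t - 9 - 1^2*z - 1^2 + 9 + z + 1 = 160*t^3 + t^2*(-20*z - 40) + t*(-20*z - 200)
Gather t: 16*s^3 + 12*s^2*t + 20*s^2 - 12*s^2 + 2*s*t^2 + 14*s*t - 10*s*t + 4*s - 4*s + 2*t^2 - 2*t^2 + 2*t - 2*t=16*s^3 + 8*s^2 + 2*s*t^2 + t*(12*s^2 + 4*s)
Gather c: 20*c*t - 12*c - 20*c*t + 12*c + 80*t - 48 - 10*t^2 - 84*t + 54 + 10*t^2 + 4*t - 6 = 0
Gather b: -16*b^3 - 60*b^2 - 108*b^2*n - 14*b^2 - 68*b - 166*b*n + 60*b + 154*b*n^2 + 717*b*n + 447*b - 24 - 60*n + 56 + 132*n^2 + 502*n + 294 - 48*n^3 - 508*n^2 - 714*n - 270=-16*b^3 + b^2*(-108*n - 74) + b*(154*n^2 + 551*n + 439) - 48*n^3 - 376*n^2 - 272*n + 56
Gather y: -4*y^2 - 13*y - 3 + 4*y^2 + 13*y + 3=0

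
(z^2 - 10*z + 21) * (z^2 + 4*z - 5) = z^4 - 6*z^3 - 24*z^2 + 134*z - 105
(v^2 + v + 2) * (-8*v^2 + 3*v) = -8*v^4 - 5*v^3 - 13*v^2 + 6*v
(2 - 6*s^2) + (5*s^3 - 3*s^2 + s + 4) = 5*s^3 - 9*s^2 + s + 6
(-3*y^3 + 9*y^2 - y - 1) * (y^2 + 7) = -3*y^5 + 9*y^4 - 22*y^3 + 62*y^2 - 7*y - 7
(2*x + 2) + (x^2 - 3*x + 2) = x^2 - x + 4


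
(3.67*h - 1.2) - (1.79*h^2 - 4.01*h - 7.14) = -1.79*h^2 + 7.68*h + 5.94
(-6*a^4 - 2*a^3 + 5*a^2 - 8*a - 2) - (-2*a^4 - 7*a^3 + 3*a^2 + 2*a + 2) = -4*a^4 + 5*a^3 + 2*a^2 - 10*a - 4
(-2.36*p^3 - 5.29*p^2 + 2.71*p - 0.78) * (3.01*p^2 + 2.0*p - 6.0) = -7.1036*p^5 - 20.6429*p^4 + 11.7371*p^3 + 34.8122*p^2 - 17.82*p + 4.68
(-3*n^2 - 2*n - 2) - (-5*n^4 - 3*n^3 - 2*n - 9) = 5*n^4 + 3*n^3 - 3*n^2 + 7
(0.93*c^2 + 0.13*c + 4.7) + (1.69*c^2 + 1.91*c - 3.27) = 2.62*c^2 + 2.04*c + 1.43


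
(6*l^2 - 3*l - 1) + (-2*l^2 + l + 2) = 4*l^2 - 2*l + 1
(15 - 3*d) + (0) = 15 - 3*d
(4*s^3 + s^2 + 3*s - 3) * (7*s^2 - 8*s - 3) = 28*s^5 - 25*s^4 + s^3 - 48*s^2 + 15*s + 9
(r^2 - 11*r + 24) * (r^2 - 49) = r^4 - 11*r^3 - 25*r^2 + 539*r - 1176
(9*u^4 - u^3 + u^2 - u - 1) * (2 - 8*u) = -72*u^5 + 26*u^4 - 10*u^3 + 10*u^2 + 6*u - 2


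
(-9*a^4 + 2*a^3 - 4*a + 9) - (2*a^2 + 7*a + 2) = -9*a^4 + 2*a^3 - 2*a^2 - 11*a + 7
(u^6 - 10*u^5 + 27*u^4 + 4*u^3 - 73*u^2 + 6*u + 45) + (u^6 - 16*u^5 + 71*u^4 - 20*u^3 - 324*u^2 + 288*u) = 2*u^6 - 26*u^5 + 98*u^4 - 16*u^3 - 397*u^2 + 294*u + 45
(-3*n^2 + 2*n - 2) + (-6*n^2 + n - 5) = -9*n^2 + 3*n - 7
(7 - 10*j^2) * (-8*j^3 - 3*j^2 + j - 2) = 80*j^5 + 30*j^4 - 66*j^3 - j^2 + 7*j - 14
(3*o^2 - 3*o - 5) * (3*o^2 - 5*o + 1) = 9*o^4 - 24*o^3 + 3*o^2 + 22*o - 5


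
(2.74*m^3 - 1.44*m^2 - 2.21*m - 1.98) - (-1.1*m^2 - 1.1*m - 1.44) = 2.74*m^3 - 0.34*m^2 - 1.11*m - 0.54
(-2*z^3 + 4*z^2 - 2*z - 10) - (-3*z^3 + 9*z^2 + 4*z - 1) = z^3 - 5*z^2 - 6*z - 9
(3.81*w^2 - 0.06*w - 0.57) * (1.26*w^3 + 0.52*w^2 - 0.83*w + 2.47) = 4.8006*w^5 + 1.9056*w^4 - 3.9117*w^3 + 9.1641*w^2 + 0.3249*w - 1.4079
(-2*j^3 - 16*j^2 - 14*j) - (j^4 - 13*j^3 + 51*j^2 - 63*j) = -j^4 + 11*j^3 - 67*j^2 + 49*j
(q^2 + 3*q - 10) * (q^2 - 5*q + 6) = q^4 - 2*q^3 - 19*q^2 + 68*q - 60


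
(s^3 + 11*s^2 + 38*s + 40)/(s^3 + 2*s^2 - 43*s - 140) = (s + 2)/(s - 7)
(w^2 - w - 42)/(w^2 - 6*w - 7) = (w + 6)/(w + 1)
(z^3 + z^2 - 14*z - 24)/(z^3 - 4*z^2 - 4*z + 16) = (z + 3)/(z - 2)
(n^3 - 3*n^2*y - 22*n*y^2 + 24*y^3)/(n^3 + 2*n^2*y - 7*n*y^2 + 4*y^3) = (-n + 6*y)/(-n + y)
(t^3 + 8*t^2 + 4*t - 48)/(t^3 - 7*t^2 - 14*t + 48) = (t^2 + 10*t + 24)/(t^2 - 5*t - 24)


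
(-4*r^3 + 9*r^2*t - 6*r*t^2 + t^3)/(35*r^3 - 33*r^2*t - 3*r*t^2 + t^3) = (-4*r^2 + 5*r*t - t^2)/(35*r^2 + 2*r*t - t^2)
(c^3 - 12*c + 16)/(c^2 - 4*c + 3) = (c^3 - 12*c + 16)/(c^2 - 4*c + 3)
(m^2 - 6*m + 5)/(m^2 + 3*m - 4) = (m - 5)/(m + 4)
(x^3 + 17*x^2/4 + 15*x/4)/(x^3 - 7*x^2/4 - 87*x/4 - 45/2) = x/(x - 6)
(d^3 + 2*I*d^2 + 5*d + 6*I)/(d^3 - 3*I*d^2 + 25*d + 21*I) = (d - 2*I)/(d - 7*I)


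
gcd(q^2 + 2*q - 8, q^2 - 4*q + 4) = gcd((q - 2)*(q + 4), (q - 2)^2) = q - 2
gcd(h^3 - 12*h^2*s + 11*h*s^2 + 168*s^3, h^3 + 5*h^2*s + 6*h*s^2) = h + 3*s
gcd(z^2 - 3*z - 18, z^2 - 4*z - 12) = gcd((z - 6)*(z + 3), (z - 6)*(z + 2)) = z - 6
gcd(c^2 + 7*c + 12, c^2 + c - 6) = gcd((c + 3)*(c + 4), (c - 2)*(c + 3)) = c + 3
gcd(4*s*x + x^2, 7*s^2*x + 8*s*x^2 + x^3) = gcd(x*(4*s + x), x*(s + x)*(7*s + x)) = x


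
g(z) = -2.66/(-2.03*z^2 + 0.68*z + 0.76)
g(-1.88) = 0.35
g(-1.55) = 0.51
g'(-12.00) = 0.00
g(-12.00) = 0.01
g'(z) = -2.66*(4.06*z - 0.68)/(-2.03*z^2 + 0.68*z + 0.76)^2 = (1.8088 - 10.7996*z)/(-2.03*z^2 + 0.68*z + 0.76)^2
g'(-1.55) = 0.69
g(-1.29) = 0.76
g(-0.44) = -39.24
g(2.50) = 0.26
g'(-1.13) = 2.07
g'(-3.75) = 0.05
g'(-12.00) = 0.00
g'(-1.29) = 1.29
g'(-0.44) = 1427.54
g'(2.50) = -0.24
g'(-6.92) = 0.01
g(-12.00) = 0.01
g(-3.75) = 0.09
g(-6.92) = 0.03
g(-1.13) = 1.02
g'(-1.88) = 0.37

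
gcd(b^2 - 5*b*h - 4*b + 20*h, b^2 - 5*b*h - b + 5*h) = b - 5*h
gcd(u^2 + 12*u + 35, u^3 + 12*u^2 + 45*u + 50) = u + 5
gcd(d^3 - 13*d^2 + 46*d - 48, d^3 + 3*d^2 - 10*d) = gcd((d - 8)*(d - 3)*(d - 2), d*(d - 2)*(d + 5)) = d - 2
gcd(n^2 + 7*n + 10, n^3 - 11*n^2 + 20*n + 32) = 1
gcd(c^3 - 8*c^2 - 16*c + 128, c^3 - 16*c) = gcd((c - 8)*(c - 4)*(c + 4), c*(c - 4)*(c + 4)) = c^2 - 16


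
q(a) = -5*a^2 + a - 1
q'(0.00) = 1.00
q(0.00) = -1.00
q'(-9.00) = 91.00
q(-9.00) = -415.00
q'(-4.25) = 43.50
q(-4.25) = -95.56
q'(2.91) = -28.10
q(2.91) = -40.43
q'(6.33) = -62.30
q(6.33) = -195.01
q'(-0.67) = 7.70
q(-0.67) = -3.91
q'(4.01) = -39.10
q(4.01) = -77.39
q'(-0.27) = 3.70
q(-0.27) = -1.63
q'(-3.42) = 35.20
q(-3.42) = -62.90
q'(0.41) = -3.10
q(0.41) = -1.43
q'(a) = 1 - 10*a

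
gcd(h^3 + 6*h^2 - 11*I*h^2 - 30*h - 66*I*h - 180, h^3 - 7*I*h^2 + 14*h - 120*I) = h^2 - 11*I*h - 30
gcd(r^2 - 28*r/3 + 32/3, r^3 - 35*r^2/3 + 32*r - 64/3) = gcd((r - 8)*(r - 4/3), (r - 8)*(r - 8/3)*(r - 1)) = r - 8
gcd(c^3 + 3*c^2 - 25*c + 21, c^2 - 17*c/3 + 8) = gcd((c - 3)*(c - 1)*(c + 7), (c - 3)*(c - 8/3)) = c - 3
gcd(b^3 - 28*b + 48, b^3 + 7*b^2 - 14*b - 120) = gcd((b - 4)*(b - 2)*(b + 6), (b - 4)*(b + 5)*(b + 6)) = b^2 + 2*b - 24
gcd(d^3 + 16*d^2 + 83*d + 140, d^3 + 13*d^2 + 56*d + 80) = d^2 + 9*d + 20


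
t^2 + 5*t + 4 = (t + 1)*(t + 4)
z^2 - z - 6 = (z - 3)*(z + 2)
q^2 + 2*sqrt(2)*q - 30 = (q - 3*sqrt(2))*(q + 5*sqrt(2))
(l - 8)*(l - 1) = l^2 - 9*l + 8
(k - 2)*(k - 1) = k^2 - 3*k + 2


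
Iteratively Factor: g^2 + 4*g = (g + 4)*(g)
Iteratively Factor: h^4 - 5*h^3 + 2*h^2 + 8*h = (h - 2)*(h^3 - 3*h^2 - 4*h) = (h - 2)*(h + 1)*(h^2 - 4*h) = h*(h - 2)*(h + 1)*(h - 4)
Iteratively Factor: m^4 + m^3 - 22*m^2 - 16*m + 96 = (m + 4)*(m^3 - 3*m^2 - 10*m + 24) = (m - 2)*(m + 4)*(m^2 - m - 12) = (m - 2)*(m + 3)*(m + 4)*(m - 4)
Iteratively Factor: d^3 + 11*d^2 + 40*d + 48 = (d + 4)*(d^2 + 7*d + 12) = (d + 3)*(d + 4)*(d + 4)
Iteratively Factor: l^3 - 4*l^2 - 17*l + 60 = (l - 5)*(l^2 + l - 12) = (l - 5)*(l + 4)*(l - 3)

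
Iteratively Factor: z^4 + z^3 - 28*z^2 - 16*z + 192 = (z - 3)*(z^3 + 4*z^2 - 16*z - 64) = (z - 3)*(z + 4)*(z^2 - 16) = (z - 4)*(z - 3)*(z + 4)*(z + 4)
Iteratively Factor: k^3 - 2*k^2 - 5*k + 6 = (k - 1)*(k^2 - k - 6) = (k - 1)*(k + 2)*(k - 3)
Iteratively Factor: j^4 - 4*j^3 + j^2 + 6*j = (j - 2)*(j^3 - 2*j^2 - 3*j) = j*(j - 2)*(j^2 - 2*j - 3) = j*(j - 2)*(j + 1)*(j - 3)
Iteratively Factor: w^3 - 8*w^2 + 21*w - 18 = (w - 3)*(w^2 - 5*w + 6) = (w - 3)*(w - 2)*(w - 3)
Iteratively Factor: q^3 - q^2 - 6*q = (q + 2)*(q^2 - 3*q) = (q - 3)*(q + 2)*(q)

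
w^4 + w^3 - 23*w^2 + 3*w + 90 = (w - 3)^2*(w + 2)*(w + 5)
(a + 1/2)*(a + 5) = a^2 + 11*a/2 + 5/2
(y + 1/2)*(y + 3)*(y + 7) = y^3 + 21*y^2/2 + 26*y + 21/2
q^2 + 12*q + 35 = (q + 5)*(q + 7)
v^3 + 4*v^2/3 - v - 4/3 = (v - 1)*(v + 1)*(v + 4/3)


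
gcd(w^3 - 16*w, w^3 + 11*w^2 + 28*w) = w^2 + 4*w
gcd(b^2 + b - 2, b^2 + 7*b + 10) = b + 2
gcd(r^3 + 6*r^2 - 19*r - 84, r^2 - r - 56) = r + 7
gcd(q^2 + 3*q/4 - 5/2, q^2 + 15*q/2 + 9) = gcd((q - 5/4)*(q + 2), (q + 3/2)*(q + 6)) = 1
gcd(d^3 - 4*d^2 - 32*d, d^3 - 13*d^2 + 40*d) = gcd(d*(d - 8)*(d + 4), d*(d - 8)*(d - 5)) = d^2 - 8*d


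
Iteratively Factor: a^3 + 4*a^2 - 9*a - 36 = (a + 4)*(a^2 - 9) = (a + 3)*(a + 4)*(a - 3)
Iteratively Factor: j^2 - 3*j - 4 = (j - 4)*(j + 1)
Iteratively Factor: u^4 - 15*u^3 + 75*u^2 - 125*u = (u - 5)*(u^3 - 10*u^2 + 25*u) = (u - 5)^2*(u^2 - 5*u) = u*(u - 5)^2*(u - 5)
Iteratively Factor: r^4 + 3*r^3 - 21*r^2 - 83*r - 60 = (r + 1)*(r^3 + 2*r^2 - 23*r - 60) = (r + 1)*(r + 4)*(r^2 - 2*r - 15) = (r - 5)*(r + 1)*(r + 4)*(r + 3)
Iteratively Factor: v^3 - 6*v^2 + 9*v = (v)*(v^2 - 6*v + 9) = v*(v - 3)*(v - 3)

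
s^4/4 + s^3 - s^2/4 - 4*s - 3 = (s/4 + 1/4)*(s - 2)*(s + 2)*(s + 3)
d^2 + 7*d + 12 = (d + 3)*(d + 4)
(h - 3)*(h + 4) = h^2 + h - 12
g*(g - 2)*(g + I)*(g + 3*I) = g^4 - 2*g^3 + 4*I*g^3 - 3*g^2 - 8*I*g^2 + 6*g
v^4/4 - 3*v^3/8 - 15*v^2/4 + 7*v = v*(v/4 + 1)*(v - 7/2)*(v - 2)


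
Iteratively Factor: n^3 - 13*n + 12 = (n - 1)*(n^2 + n - 12) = (n - 1)*(n + 4)*(n - 3)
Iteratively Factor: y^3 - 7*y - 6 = (y + 1)*(y^2 - y - 6) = (y + 1)*(y + 2)*(y - 3)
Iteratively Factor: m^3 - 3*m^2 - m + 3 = (m - 3)*(m^2 - 1) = (m - 3)*(m - 1)*(m + 1)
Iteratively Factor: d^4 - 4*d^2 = (d - 2)*(d^3 + 2*d^2) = d*(d - 2)*(d^2 + 2*d) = d^2*(d - 2)*(d + 2)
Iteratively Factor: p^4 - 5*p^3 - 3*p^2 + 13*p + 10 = (p - 5)*(p^3 - 3*p - 2) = (p - 5)*(p + 1)*(p^2 - p - 2) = (p - 5)*(p - 2)*(p + 1)*(p + 1)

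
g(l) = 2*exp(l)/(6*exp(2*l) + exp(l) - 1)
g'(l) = 2*(-12*exp(2*l) - exp(l))*exp(l)/(6*exp(2*l) + exp(l) - 1)^2 + 2*exp(l)/(6*exp(2*l) + exp(l) - 1)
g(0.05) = 0.31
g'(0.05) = -0.36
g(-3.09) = -0.10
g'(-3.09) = -0.10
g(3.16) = 0.01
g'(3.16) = -0.01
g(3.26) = 0.01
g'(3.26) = -0.01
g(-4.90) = -0.02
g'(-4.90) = -0.02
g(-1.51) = -0.91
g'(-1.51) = -2.42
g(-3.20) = -0.09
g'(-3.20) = -0.09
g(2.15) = 0.04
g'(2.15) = -0.04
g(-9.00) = 0.00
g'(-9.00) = 0.00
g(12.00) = 0.00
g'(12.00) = 0.00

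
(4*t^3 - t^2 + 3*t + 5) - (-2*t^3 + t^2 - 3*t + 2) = 6*t^3 - 2*t^2 + 6*t + 3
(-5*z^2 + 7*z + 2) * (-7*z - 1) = 35*z^3 - 44*z^2 - 21*z - 2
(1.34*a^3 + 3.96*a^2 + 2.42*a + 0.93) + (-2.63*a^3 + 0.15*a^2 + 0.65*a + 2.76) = -1.29*a^3 + 4.11*a^2 + 3.07*a + 3.69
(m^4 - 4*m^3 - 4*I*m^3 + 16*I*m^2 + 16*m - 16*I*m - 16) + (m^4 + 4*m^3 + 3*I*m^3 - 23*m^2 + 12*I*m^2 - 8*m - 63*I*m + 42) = 2*m^4 - I*m^3 - 23*m^2 + 28*I*m^2 + 8*m - 79*I*m + 26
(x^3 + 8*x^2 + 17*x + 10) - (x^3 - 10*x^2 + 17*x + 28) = 18*x^2 - 18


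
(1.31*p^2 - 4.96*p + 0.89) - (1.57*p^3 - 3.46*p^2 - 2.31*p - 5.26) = -1.57*p^3 + 4.77*p^2 - 2.65*p + 6.15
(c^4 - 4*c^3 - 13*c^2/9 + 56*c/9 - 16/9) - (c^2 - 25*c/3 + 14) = c^4 - 4*c^3 - 22*c^2/9 + 131*c/9 - 142/9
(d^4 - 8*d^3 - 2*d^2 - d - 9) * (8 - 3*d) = -3*d^5 + 32*d^4 - 58*d^3 - 13*d^2 + 19*d - 72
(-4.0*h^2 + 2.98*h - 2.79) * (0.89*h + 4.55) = -3.56*h^3 - 15.5478*h^2 + 11.0759*h - 12.6945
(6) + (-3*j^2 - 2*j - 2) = -3*j^2 - 2*j + 4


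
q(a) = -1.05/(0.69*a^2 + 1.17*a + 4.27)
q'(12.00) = 0.00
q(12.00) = -0.01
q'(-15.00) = -0.00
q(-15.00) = -0.01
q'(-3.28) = -0.06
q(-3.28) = -0.13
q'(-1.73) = -0.07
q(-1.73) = -0.24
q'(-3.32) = -0.06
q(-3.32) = -0.13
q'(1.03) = 0.07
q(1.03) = -0.17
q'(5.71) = 0.01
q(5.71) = -0.03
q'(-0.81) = 0.00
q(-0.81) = -0.28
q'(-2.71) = -0.07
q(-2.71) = -0.17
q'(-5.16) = -0.02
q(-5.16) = -0.06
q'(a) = -1.05*(-1.38*a - 1.17)/(0.69*a^2 + 1.17*a + 4.27)^2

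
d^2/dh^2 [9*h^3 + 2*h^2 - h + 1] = 54*h + 4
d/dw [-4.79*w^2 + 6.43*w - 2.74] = 6.43 - 9.58*w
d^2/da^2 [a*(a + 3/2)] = 2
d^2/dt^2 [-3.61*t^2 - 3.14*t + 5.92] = -7.22000000000000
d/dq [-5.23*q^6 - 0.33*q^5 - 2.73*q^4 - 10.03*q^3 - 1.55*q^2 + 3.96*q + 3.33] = -31.38*q^5 - 1.65*q^4 - 10.92*q^3 - 30.09*q^2 - 3.1*q + 3.96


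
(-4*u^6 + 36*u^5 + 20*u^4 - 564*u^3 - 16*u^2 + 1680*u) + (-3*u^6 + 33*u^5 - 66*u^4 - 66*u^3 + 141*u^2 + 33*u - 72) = -7*u^6 + 69*u^5 - 46*u^4 - 630*u^3 + 125*u^2 + 1713*u - 72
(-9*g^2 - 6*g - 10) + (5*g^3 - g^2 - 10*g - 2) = 5*g^3 - 10*g^2 - 16*g - 12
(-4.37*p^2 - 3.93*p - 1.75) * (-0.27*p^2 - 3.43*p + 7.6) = 1.1799*p^4 + 16.0502*p^3 - 19.2596*p^2 - 23.8655*p - 13.3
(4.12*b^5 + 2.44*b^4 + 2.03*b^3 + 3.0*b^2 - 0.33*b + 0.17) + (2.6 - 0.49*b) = 4.12*b^5 + 2.44*b^4 + 2.03*b^3 + 3.0*b^2 - 0.82*b + 2.77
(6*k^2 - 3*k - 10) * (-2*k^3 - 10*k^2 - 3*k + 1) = -12*k^5 - 54*k^4 + 32*k^3 + 115*k^2 + 27*k - 10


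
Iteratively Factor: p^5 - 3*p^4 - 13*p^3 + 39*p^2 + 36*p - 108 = (p - 3)*(p^4 - 13*p^2 + 36) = (p - 3)*(p - 2)*(p^3 + 2*p^2 - 9*p - 18) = (p - 3)*(p - 2)*(p + 3)*(p^2 - p - 6) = (p - 3)^2*(p - 2)*(p + 3)*(p + 2)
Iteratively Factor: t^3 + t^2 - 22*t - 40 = (t + 2)*(t^2 - t - 20) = (t - 5)*(t + 2)*(t + 4)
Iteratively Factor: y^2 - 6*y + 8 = (y - 4)*(y - 2)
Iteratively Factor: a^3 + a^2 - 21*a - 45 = (a + 3)*(a^2 - 2*a - 15) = (a + 3)^2*(a - 5)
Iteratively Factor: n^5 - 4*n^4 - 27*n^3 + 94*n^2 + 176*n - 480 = (n + 4)*(n^4 - 8*n^3 + 5*n^2 + 74*n - 120) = (n - 5)*(n + 4)*(n^3 - 3*n^2 - 10*n + 24) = (n - 5)*(n + 3)*(n + 4)*(n^2 - 6*n + 8) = (n - 5)*(n - 4)*(n + 3)*(n + 4)*(n - 2)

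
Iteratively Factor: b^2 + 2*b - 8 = (b - 2)*(b + 4)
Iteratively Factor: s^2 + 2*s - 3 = (s + 3)*(s - 1)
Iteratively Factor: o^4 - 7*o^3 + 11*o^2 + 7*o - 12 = (o + 1)*(o^3 - 8*o^2 + 19*o - 12) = (o - 3)*(o + 1)*(o^2 - 5*o + 4) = (o - 4)*(o - 3)*(o + 1)*(o - 1)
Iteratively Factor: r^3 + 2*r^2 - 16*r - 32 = (r + 4)*(r^2 - 2*r - 8) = (r - 4)*(r + 4)*(r + 2)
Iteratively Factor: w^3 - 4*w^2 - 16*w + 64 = (w - 4)*(w^2 - 16) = (w - 4)*(w + 4)*(w - 4)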